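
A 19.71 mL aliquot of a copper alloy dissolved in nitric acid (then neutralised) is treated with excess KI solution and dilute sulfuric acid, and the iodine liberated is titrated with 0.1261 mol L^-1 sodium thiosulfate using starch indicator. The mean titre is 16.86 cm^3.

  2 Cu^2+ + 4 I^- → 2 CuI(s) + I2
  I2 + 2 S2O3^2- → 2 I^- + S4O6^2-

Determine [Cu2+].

0.1079 mol/L

n(S2O3^2-) = 0.01686 × 0.1261 = 2.126 × 10^-3 mol
n(I2) = n(S2O3^2-)/2 = 1.063 × 10^-3 mol
From the 2:1 ratio, n(Cu2+) in the aliquot = 2/1 × 1.063 × 10^-3 = 2.126 × 10^-3 mol
[Cu2+] = 2.126 × 10^-3 / 0.01971 = 0.1079 mol/L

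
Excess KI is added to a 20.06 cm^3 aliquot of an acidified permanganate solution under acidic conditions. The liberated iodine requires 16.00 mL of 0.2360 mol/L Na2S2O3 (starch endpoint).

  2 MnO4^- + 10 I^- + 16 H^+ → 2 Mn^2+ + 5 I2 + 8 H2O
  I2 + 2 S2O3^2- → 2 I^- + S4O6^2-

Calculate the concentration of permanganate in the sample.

n(S2O3^2-) = 0.01600 × 0.2360 = 3.776 × 10^-3 mol
n(I2) = n(S2O3^2-)/2 = 1.888 × 10^-3 mol
From the 2:5 ratio, n(MnO4^-) in the aliquot = 2/5 × 1.888 × 10^-3 = 7.552 × 10^-4 mol
[MnO4^-] = 7.552 × 10^-4 / 0.02006 = 0.03765 mol/L

0.03765 mol/L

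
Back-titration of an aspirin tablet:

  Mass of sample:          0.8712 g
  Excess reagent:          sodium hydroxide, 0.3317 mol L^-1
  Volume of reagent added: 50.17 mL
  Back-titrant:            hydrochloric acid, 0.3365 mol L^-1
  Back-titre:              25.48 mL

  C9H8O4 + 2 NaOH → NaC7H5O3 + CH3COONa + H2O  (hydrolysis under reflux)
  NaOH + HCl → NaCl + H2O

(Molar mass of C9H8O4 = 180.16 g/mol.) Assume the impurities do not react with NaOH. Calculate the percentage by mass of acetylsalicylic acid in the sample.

83.41 %

n(NaOH) added = 0.05017 × 0.3317 = 0.01664 mol
n(HCl) used in back-titration = 0.02548 × 0.3365 = 8.574 × 10^-3 mol
n(NaOH) left over = 8.574 × 10^-3 mol (1:1 ratio)
n(NaOH) consumed by analyte = 0.01664 − 8.574 × 10^-3 = 8.067 × 10^-3 mol
From the 1:2 ratio, n(C9H8O4) = 1/2 × 8.067 × 10^-3 = 4.034 × 10^-3 mol
mass of C9H8O4 = 4.034 × 10^-3 × 180.16 = 0.7267 g
% C9H8O4 = 0.7267 / 0.8712 × 100 = 83.41 %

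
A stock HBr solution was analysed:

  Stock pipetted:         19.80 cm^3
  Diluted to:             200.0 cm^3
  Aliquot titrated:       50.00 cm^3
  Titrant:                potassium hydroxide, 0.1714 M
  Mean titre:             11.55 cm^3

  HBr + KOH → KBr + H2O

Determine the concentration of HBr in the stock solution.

0.3999 M

n(KOH) = 0.01155 × 0.1714 = 1.980 × 10^-3 mol
n(HBr) in the aliquot = 1.980 × 10^-3 mol (1:1 ratio)
[HBr]_dilute = 1.980 × 10^-3 / 0.05000 = 0.03959 mol/L
Dilution factor = 200.0 / 19.80 = 10.10
[HBr]_stock = 0.03959 × 10.10 = 0.3999 mol/L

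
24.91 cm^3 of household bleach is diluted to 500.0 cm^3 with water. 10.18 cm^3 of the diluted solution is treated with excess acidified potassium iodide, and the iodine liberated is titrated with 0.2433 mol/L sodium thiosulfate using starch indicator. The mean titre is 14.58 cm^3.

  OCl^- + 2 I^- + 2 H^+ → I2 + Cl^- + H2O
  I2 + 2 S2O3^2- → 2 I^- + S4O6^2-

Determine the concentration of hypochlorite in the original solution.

n(S2O3^2-) = 0.01458 × 0.2433 = 3.547 × 10^-3 mol
n(I2) = n(S2O3^2-)/2 = 1.774 × 10^-3 mol
n(OCl^-) in the aliquot = 1.774 × 10^-3 mol (1:1 ratio)
[OCl^-]_dilute = 1.774 × 10^-3 / 0.01018 = 0.1742 mol/L
[OCl^-]_original = 0.1742 × 500.0/24.91 = 3.497 mol/L

3.497 mol/L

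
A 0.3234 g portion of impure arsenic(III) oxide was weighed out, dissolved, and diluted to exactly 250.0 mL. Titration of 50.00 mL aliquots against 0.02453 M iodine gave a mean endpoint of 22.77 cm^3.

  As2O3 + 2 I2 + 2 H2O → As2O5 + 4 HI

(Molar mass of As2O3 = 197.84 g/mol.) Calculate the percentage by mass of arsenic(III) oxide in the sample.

n(I2) per titration = 0.02277 × 0.02453 = 5.585 × 10^-4 mol
From the 1:2 ratio, n(As2O3) in each aliquot = 1/2 × 5.585 × 10^-4 = 2.793 × 10^-4 mol
n(As2O3) in the whole flask = 2.793 × 10^-4 × 250.0/50.00 = 1.396 × 10^-3 mol
mass of As2O3 = 1.396 × 10^-3 × 197.84 = 0.2763 g
% As2O3 = 0.2763 / 0.3234 × 100 = 85.42 %

85.42 %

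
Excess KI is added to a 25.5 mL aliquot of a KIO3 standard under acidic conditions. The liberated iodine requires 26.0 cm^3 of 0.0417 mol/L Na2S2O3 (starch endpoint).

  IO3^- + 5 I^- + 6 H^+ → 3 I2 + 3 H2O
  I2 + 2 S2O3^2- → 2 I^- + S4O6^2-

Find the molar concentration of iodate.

0.00709 mol/L

n(S2O3^2-) = 0.0260 × 0.0417 = 1.08 × 10^-3 mol
n(I2) = n(S2O3^2-)/2 = 5.42 × 10^-4 mol
From the 1:3 ratio, n(IO3^-) in the aliquot = 1/3 × 5.42 × 10^-4 = 1.81 × 10^-4 mol
[IO3^-] = 1.81 × 10^-4 / 0.0255 = 0.00709 mol/L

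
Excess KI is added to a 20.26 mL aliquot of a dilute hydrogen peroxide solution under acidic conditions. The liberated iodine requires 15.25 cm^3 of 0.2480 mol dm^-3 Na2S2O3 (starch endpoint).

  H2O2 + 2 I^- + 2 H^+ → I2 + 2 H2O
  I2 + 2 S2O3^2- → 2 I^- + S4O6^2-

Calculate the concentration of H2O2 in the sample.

n(S2O3^2-) = 0.01525 × 0.2480 = 3.782 × 10^-3 mol
n(I2) = n(S2O3^2-)/2 = 1.891 × 10^-3 mol
n(H2O2) in the aliquot = 1.891 × 10^-3 mol (1:1 ratio)
[H2O2] = 1.891 × 10^-3 / 0.02026 = 0.09334 mol/L

0.09334 mol/L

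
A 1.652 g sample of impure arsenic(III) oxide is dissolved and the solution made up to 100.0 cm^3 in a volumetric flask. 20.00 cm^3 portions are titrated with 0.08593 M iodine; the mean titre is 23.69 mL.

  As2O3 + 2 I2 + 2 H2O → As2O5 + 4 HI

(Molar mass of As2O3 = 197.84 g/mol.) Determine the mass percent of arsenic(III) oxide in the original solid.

n(I2) per titration = 0.02369 × 0.08593 = 2.036 × 10^-3 mol
From the 1:2 ratio, n(As2O3) in each aliquot = 1/2 × 2.036 × 10^-3 = 1.018 × 10^-3 mol
n(As2O3) in the whole flask = 1.018 × 10^-3 × 100.0/20.00 = 5.089 × 10^-3 mol
mass of As2O3 = 5.089 × 10^-3 × 197.84 = 1.007 g
% As2O3 = 1.007 / 1.652 × 100 = 60.95 %

60.95 %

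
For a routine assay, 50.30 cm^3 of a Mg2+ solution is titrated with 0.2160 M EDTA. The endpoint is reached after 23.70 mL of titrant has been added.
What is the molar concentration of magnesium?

Mg^2+ + EDTA^4- → [Mg(EDTA)]^2-
n(EDTA) = 0.02370 L × 0.2160 mol/L = 5.119 × 10^-3 mol
n(Mg2+) = 5.119 × 10^-3 mol (1:1 mole ratio)
[Mg2+] = 5.119 × 10^-3 mol / 0.05030 L = 0.1018 mol/L

0.1018 M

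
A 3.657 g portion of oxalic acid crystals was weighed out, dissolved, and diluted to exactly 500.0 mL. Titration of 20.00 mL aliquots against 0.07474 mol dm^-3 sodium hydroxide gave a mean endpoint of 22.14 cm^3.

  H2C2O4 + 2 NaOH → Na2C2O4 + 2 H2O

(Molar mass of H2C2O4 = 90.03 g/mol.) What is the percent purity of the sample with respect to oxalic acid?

50.92 %

n(NaOH) per titration = 0.02214 × 0.07474 = 1.655 × 10^-3 mol
From the 1:2 ratio, n(H2C2O4) in each aliquot = 1/2 × 1.655 × 10^-3 = 8.274 × 10^-4 mol
n(H2C2O4) in the whole flask = 8.274 × 10^-4 × 500.0/20.00 = 0.02068 mol
mass of H2C2O4 = 0.02068 × 90.03 = 1.862 g
% H2C2O4 = 1.862 / 3.657 × 100 = 50.92 %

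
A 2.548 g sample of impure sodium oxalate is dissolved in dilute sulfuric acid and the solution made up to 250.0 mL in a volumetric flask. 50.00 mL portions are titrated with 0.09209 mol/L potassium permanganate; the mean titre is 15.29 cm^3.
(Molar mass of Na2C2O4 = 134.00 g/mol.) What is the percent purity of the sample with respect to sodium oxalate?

92.56 %

2 MnO4^- + 5 C2O4^2- + 16 H^+ → 2 Mn^2+ + 10 CO2 + 8 H2O
n(KMnO4) per titration = 0.01529 × 0.09209 = 1.408 × 10^-3 mol
From the 5:2 ratio, n(Na2C2O4) in each aliquot = 5/2 × 1.408 × 10^-3 = 3.520 × 10^-3 mol
n(Na2C2O4) in the whole flask = 3.520 × 10^-3 × 250.0/50.00 = 0.01760 mol
mass of Na2C2O4 = 0.01760 × 134.00 = 2.358 g
% Na2C2O4 = 2.358 / 2.548 × 100 = 92.56 %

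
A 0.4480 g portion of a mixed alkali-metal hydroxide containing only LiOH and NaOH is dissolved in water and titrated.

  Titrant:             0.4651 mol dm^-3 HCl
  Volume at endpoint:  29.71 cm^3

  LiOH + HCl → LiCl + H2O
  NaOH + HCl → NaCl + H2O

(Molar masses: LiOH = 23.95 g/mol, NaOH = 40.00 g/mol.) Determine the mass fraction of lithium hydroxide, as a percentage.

n(HCl) = 0.02971 × 0.4651 = 0.01382 mol
Let x = n(LiOH), y = n(NaOH).
Titrant: 1x + 1y = 0.01382;  mass: 23.95x + 40.00y = 0.4480
Solving, x = 6.525 × 10^-3 mol, y = 7.293 × 10^-3 mol
mass of LiOH = 6.525 × 10^-3 × 23.95 = 0.1563 g
% LiOH = 0.1563 / 0.4480 × 100 = 34.88 %

34.88 %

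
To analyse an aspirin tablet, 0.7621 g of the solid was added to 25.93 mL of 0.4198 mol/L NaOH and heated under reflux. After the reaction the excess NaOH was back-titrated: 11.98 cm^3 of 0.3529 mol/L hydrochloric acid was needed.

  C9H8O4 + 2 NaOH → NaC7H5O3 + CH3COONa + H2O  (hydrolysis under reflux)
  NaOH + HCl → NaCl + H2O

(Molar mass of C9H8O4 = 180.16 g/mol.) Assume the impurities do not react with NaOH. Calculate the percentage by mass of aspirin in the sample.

78.69 %

n(NaOH) added = 0.02593 × 0.4198 = 0.01089 mol
n(HCl) used in back-titration = 0.01198 × 0.3529 = 4.228 × 10^-3 mol
n(NaOH) left over = 4.228 × 10^-3 mol (1:1 ratio)
n(NaOH) consumed by analyte = 0.01089 − 4.228 × 10^-3 = 6.658 × 10^-3 mol
From the 1:2 ratio, n(C9H8O4) = 1/2 × 6.658 × 10^-3 = 3.329 × 10^-3 mol
mass of C9H8O4 = 3.329 × 10^-3 × 180.16 = 0.5997 g
% C9H8O4 = 0.5997 / 0.7621 × 100 = 78.69 %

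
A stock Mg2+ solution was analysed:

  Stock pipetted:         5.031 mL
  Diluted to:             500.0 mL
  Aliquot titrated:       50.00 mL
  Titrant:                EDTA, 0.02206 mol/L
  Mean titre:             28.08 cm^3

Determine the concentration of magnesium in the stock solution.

1.231 mol/L

Mg^2+ + EDTA^4- → [Mg(EDTA)]^2-
n(EDTA) = 0.02808 × 0.02206 = 6.194 × 10^-4 mol
n(Mg2+) in the aliquot = 6.194 × 10^-4 mol (1:1 ratio)
[Mg2+]_dilute = 6.194 × 10^-4 / 0.05000 = 0.01239 mol/L
Dilution factor = 500.0 / 5.031 = 99.38
[Mg2+]_stock = 0.01239 × 99.38 = 1.231 mol/L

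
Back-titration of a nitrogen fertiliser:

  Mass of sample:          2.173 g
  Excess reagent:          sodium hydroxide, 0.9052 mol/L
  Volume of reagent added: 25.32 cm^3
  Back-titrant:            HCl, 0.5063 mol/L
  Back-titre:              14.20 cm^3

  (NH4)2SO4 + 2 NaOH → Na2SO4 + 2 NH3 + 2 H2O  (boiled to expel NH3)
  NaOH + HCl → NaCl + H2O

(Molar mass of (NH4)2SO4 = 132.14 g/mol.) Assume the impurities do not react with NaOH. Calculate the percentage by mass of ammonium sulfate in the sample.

47.83 %

n(NaOH) added = 0.02532 × 0.9052 = 0.02292 mol
n(HCl) used in back-titration = 0.01420 × 0.5063 = 7.189 × 10^-3 mol
n(NaOH) left over = 7.189 × 10^-3 mol (1:1 ratio)
n(NaOH) consumed by analyte = 0.02292 − 7.189 × 10^-3 = 0.01573 mol
From the 1:2 ratio, n((NH4)2SO4) = 1/2 × 0.01573 = 7.865 × 10^-3 mol
mass of (NH4)2SO4 = 7.865 × 10^-3 × 132.14 = 1.039 g
% (NH4)2SO4 = 1.039 / 2.173 × 100 = 47.83 %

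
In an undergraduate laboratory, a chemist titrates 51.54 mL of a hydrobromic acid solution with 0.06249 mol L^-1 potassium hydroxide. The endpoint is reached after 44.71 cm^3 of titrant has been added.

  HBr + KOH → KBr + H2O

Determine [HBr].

0.05421 mol/L

n(KOH) = 0.04471 L × 0.06249 mol/L = 2.794 × 10^-3 mol
n(HBr) = 2.794 × 10^-3 mol (1:1 mole ratio)
[HBr] = 2.794 × 10^-3 mol / 0.05154 L = 0.05421 mol/L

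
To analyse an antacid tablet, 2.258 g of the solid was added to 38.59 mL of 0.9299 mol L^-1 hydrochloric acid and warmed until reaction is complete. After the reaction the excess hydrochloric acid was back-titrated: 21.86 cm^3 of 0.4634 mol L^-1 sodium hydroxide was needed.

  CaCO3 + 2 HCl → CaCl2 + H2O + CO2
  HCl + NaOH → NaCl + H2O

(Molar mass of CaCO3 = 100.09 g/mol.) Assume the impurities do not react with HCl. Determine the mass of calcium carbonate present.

n(HCl) added = 0.03859 × 0.9299 = 0.03588 mol
n(NaOH) used in back-titration = 0.02186 × 0.4634 = 0.01013 mol
n(HCl) left over = 0.01013 mol (1:1 ratio)
n(HCl) consumed by analyte = 0.03588 − 0.01013 = 0.02575 mol
From the 1:2 ratio, n(CaCO3) = 1/2 × 0.02575 = 0.01288 mol
mass of CaCO3 = 0.01288 × 100.09 = 1.289 g

1.289 g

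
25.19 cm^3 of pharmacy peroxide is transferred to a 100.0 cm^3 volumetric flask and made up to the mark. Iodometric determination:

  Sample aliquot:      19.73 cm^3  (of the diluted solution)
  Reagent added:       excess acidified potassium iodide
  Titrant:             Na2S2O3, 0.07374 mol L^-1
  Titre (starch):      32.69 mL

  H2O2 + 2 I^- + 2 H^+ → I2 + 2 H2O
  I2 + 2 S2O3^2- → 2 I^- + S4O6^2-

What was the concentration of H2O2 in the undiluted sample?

0.2425 mol/L

n(S2O3^2-) = 0.03269 × 0.07374 = 2.411 × 10^-3 mol
n(I2) = n(S2O3^2-)/2 = 1.205 × 10^-3 mol
n(H2O2) in the aliquot = 1.205 × 10^-3 mol (1:1 ratio)
[H2O2]_dilute = 1.205 × 10^-3 / 0.01973 = 0.06109 mol/L
[H2O2]_original = 0.06109 × 100.0/25.19 = 0.2425 mol/L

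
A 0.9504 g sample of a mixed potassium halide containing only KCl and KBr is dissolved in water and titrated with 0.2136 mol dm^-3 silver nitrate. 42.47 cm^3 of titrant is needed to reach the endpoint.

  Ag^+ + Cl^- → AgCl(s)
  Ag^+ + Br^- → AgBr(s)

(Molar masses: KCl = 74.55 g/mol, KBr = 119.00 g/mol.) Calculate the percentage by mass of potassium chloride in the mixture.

n(AgNO3) = 0.04247 × 0.2136 = 9.072 × 10^-3 mol
Let x = n(KCl), y = n(KBr).
Titrant: 1x + 1y = 9.072 × 10^-3;  mass: 74.55x + 119.00y = 0.9504
Solving, x = 2.905 × 10^-3 mol, y = 6.167 × 10^-3 mol
mass of KCl = 2.905 × 10^-3 × 74.55 = 0.2166 g
% KCl = 0.2166 / 0.9504 × 100 = 22.79 %

22.79 %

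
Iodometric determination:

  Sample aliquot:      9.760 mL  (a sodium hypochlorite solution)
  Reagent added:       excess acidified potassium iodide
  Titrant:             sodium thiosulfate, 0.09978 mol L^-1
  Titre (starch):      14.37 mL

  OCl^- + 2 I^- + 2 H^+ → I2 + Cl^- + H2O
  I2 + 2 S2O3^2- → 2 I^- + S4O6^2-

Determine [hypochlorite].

n(S2O3^2-) = 0.01437 × 0.09978 = 1.434 × 10^-3 mol
n(I2) = n(S2O3^2-)/2 = 7.169 × 10^-4 mol
n(OCl^-) in the aliquot = 7.169 × 10^-4 mol (1:1 ratio)
[OCl^-] = 7.169 × 10^-4 / 0.009760 = 0.07345 mol/L

0.07345 mol/L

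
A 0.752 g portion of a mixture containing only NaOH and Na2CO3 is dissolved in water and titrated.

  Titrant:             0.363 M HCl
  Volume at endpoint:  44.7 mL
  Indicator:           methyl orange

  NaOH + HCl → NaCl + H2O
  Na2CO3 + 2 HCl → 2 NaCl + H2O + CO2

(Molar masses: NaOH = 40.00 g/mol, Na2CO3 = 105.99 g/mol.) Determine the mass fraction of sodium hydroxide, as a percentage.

n(HCl) = 0.0447 × 0.363 = 0.0162 mol
Let x = n(NaOH), y = n(Na2CO3).
Titrant: 1x + 2y = 0.0162;  mass: 40.00x + 105.99y = 0.752
Solving, x = 8.30 × 10^-3 mol, y = 3.96 × 10^-3 mol
mass of NaOH = 8.30 × 10^-3 × 40.00 = 0.332 g
% NaOH = 0.332 / 0.752 × 100 = 44.2 %

44.2 %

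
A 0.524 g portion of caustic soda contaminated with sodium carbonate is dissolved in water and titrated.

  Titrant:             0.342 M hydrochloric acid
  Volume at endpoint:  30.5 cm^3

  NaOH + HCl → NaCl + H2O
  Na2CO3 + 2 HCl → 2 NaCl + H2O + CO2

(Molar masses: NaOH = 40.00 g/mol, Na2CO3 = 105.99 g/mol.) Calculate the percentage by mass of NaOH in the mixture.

n(HCl) = 0.0305 × 0.342 = 0.0104 mol
Let x = n(NaOH), y = n(Na2CO3).
Titrant: 1x + 2y = 0.0104;  mass: 40.00x + 105.99y = 0.524
Solving, x = 2.22 × 10^-3 mol, y = 4.11 × 10^-3 mol
mass of NaOH = 2.22 × 10^-3 × 40.00 = 0.0886 g
% NaOH = 0.0886 / 0.524 × 100 = 16.9 %

16.9 %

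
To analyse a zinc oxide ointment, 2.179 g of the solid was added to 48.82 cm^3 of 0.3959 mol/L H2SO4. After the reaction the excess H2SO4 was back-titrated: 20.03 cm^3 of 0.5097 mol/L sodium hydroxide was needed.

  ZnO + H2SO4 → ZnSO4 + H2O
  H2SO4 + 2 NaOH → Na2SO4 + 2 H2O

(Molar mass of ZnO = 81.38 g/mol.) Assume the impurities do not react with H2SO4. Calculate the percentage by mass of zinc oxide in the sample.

53.12 %

n(H2SO4) added = 0.04882 × 0.3959 = 0.01933 mol
n(NaOH) used in back-titration = 0.02003 × 0.5097 = 0.01021 mol
From the 1:2 ratio, n(H2SO4) left over = 1/2 × 0.01021 = 5.105 × 10^-3 mol
n(H2SO4) consumed by analyte = 0.01933 − 5.105 × 10^-3 = 0.01422 mol
n(ZnO) = 0.01422 mol (1:1 ratio)
mass of ZnO = 0.01422 × 81.38 = 1.157 g
% ZnO = 1.157 / 2.179 × 100 = 53.12 %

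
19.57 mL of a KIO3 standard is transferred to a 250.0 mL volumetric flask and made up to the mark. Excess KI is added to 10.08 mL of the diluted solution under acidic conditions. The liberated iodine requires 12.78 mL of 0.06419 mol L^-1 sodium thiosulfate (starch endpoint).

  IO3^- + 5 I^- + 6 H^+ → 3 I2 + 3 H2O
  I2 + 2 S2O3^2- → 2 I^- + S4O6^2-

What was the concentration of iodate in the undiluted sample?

0.1733 mol/L

n(S2O3^2-) = 0.01278 × 0.06419 = 8.203 × 10^-4 mol
n(I2) = n(S2O3^2-)/2 = 4.102 × 10^-4 mol
From the 1:3 ratio, n(IO3^-) in the aliquot = 1/3 × 4.102 × 10^-4 = 1.367 × 10^-4 mol
[IO3^-]_dilute = 1.367 × 10^-4 / 0.01008 = 0.01356 mol/L
[IO3^-]_original = 0.01356 × 250.0/19.57 = 0.1733 mol/L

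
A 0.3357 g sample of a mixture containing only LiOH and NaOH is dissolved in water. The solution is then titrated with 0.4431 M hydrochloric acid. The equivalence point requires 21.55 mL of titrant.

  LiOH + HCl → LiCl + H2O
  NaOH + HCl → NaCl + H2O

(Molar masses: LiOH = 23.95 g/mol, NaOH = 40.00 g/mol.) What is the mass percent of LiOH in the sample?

n(HCl) = 0.02155 × 0.4431 = 9.549 × 10^-3 mol
Let x = n(LiOH), y = n(NaOH).
Titrant: 1x + 1y = 9.549 × 10^-3;  mass: 23.95x + 40.00y = 0.3357
Solving, x = 2.882 × 10^-3 mol, y = 6.667 × 10^-3 mol
mass of LiOH = 2.882 × 10^-3 × 23.95 = 0.06902 g
% LiOH = 0.06902 / 0.3357 × 100 = 20.56 %

20.56 %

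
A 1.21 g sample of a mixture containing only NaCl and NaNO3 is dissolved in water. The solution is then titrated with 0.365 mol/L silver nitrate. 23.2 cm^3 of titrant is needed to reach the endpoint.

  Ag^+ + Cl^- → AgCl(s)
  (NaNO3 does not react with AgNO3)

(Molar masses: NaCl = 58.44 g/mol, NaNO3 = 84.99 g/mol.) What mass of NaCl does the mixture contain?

n(AgNO3) = 0.0232 × 0.365 = 8.47 × 10^-3 mol
Let x = n(NaCl), y = n(NaNO3).
Titrant: 1x = 8.47 × 10^-3;  mass: 58.44x + 84.99y = 1.21
Solving, x = 8.47 × 10^-3 mol, y = 8.41 × 10^-3 mol
mass of NaCl = 8.47 × 10^-3 × 58.44 = 0.495 g

0.495 g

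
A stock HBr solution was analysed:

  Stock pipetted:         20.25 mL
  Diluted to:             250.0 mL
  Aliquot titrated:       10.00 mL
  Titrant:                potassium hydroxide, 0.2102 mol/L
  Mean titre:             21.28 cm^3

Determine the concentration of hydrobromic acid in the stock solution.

5.522 mol/L

HBr + KOH → KBr + H2O
n(KOH) = 0.02128 × 0.2102 = 4.473 × 10^-3 mol
n(HBr) in the aliquot = 4.473 × 10^-3 mol (1:1 ratio)
[HBr]_dilute = 4.473 × 10^-3 / 0.01000 = 0.4473 mol/L
Dilution factor = 250.0 / 20.25 = 12.35
[HBr]_stock = 0.4473 × 12.35 = 5.522 mol/L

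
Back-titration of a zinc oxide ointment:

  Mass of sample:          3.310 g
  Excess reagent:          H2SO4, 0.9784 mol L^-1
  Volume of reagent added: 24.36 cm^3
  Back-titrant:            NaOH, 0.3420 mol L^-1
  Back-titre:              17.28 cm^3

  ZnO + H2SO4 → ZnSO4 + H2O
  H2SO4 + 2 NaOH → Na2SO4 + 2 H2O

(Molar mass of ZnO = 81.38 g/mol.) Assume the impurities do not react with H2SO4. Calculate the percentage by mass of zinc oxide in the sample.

51.33 %

n(H2SO4) added = 0.02436 × 0.9784 = 0.02383 mol
n(NaOH) used in back-titration = 0.01728 × 0.3420 = 5.910 × 10^-3 mol
From the 1:2 ratio, n(H2SO4) left over = 1/2 × 5.910 × 10^-3 = 2.955 × 10^-3 mol
n(H2SO4) consumed by analyte = 0.02383 − 2.955 × 10^-3 = 0.02088 mol
n(ZnO) = 0.02088 mol (1:1 ratio)
mass of ZnO = 0.02088 × 81.38 = 1.699 g
% ZnO = 1.699 / 3.310 × 100 = 51.33 %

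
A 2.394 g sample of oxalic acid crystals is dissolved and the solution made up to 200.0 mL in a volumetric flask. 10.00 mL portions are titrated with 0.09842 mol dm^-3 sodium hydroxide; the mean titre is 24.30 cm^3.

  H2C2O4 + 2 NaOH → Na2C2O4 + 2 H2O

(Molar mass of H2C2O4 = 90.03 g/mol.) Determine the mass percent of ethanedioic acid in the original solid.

n(NaOH) per titration = 0.02430 × 0.09842 = 2.392 × 10^-3 mol
From the 1:2 ratio, n(H2C2O4) in each aliquot = 1/2 × 2.392 × 10^-3 = 1.196 × 10^-3 mol
n(H2C2O4) in the whole flask = 1.196 × 10^-3 × 200.0/10.00 = 0.02392 mol
mass of H2C2O4 = 0.02392 × 90.03 = 2.153 g
% H2C2O4 = 2.153 / 2.394 × 100 = 89.94 %

89.94 %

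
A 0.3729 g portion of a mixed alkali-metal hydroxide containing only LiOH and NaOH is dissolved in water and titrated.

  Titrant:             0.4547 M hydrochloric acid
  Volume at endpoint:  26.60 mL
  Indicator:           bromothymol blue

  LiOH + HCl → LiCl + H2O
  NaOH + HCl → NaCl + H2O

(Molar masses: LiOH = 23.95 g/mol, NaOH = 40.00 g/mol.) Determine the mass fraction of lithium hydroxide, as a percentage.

44.38 %

n(HCl) = 0.02660 × 0.4547 = 0.01210 mol
Let x = n(LiOH), y = n(NaOH).
Titrant: 1x + 1y = 0.01210;  mass: 23.95x + 40.00y = 0.3729
Solving, x = 6.910 × 10^-3 mol, y = 5.185 × 10^-3 mol
mass of LiOH = 6.910 × 10^-3 × 23.95 = 0.1655 g
% LiOH = 0.1655 / 0.3729 × 100 = 44.38 %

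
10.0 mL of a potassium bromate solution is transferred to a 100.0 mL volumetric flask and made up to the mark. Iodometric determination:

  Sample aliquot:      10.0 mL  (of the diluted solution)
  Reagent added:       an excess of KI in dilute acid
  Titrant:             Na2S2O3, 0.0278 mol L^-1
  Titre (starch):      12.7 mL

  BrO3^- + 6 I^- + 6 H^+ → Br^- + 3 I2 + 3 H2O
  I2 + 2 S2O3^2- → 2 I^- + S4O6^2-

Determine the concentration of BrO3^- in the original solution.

n(S2O3^2-) = 0.0127 × 0.0278 = 3.53 × 10^-4 mol
n(I2) = n(S2O3^2-)/2 = 1.77 × 10^-4 mol
From the 1:3 ratio, n(BrO3^-) in the aliquot = 1/3 × 1.77 × 10^-4 = 5.88 × 10^-5 mol
[BrO3^-]_dilute = 5.88 × 10^-5 / 0.0100 = 0.00588 mol/L
[BrO3^-]_original = 0.00588 × 100.0/10.0 = 0.0588 mol/L

0.0588 mol/L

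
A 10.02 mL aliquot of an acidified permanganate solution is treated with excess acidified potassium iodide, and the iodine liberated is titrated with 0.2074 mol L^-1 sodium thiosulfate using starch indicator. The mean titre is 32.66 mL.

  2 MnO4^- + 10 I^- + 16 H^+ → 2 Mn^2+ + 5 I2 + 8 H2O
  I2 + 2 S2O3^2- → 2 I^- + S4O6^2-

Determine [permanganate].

n(S2O3^2-) = 0.03266 × 0.2074 = 6.774 × 10^-3 mol
n(I2) = n(S2O3^2-)/2 = 3.387 × 10^-3 mol
From the 2:5 ratio, n(MnO4^-) in the aliquot = 2/5 × 3.387 × 10^-3 = 1.355 × 10^-3 mol
[MnO4^-] = 1.355 × 10^-3 / 0.01002 = 0.1352 mol/L

0.1352 mol/L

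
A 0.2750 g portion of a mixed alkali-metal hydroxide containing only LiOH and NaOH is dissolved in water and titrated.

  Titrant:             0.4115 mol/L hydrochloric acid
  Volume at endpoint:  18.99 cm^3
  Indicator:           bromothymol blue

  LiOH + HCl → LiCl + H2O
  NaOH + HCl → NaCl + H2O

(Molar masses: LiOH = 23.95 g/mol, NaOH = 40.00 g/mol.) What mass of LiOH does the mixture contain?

n(HCl) = 0.01899 × 0.4115 = 7.814 × 10^-3 mol
Let x = n(LiOH), y = n(NaOH).
Titrant: 1x + 1y = 7.814 × 10^-3;  mass: 23.95x + 40.00y = 0.2750
Solving, x = 2.341 × 10^-3 mol, y = 5.473 × 10^-3 mol
mass of LiOH = 2.341 × 10^-3 × 23.95 = 0.05607 g

0.05607 g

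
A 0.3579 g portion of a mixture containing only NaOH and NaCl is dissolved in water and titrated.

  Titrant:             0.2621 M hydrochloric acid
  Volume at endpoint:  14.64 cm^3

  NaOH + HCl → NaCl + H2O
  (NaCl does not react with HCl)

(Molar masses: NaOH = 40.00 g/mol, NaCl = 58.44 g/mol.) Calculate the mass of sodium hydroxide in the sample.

0.1535 g

n(HCl) = 0.01464 × 0.2621 = 3.837 × 10^-3 mol
Let x = n(NaOH), y = n(NaCl).
Titrant: 1x = 3.837 × 10^-3;  mass: 40.00x + 58.44y = 0.3579
Solving, x = 3.837 × 10^-3 mol, y = 3.498 × 10^-3 mol
mass of NaOH = 3.837 × 10^-3 × 40.00 = 0.1535 g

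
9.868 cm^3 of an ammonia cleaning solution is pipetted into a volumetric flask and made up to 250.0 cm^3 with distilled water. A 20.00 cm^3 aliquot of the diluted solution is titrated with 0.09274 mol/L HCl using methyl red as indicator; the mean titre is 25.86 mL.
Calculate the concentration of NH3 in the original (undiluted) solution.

3.038 mol/L

NH3 + HCl → NH4Cl
n(HCl) = 0.02586 × 0.09274 = 2.398 × 10^-3 mol
n(NH3) in the aliquot = 2.398 × 10^-3 mol (1:1 ratio)
[NH3]_dilute = 2.398 × 10^-3 / 0.02000 = 0.1199 mol/L
Dilution factor = 250.0 / 9.868 = 25.33
[NH3]_stock = 0.1199 × 25.33 = 3.038 mol/L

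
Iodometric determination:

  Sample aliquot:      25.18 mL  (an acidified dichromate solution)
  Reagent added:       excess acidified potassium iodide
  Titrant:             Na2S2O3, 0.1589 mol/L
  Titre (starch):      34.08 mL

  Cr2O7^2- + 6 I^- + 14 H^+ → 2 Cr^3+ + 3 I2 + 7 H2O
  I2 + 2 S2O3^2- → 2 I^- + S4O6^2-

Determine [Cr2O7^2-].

0.03584 mol/L

n(S2O3^2-) = 0.03408 × 0.1589 = 5.415 × 10^-3 mol
n(I2) = n(S2O3^2-)/2 = 2.708 × 10^-3 mol
From the 1:3 ratio, n(Cr2O7^2-) in the aliquot = 1/3 × 2.708 × 10^-3 = 9.026 × 10^-4 mol
[Cr2O7^2-] = 9.026 × 10^-4 / 0.02518 = 0.03584 mol/L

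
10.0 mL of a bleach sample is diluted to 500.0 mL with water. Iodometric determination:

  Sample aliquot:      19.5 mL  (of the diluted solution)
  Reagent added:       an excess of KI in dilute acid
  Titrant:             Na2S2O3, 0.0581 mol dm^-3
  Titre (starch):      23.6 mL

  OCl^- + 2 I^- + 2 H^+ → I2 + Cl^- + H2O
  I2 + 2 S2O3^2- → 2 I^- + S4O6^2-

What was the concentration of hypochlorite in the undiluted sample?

1.76 mol/L

n(S2O3^2-) = 0.0236 × 0.0581 = 1.37 × 10^-3 mol
n(I2) = n(S2O3^2-)/2 = 6.86 × 10^-4 mol
n(OCl^-) in the aliquot = 6.86 × 10^-4 mol (1:1 ratio)
[OCl^-]_dilute = 6.86 × 10^-4 / 0.0195 = 0.0352 mol/L
[OCl^-]_original = 0.0352 × 500.0/10.0 = 1.76 mol/L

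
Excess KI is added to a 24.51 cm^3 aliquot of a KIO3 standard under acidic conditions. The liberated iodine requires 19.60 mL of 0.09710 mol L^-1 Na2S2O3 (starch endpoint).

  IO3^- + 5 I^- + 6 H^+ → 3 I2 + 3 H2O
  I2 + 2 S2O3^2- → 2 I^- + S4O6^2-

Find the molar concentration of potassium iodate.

0.01294 mol/L

n(S2O3^2-) = 0.01960 × 0.09710 = 1.903 × 10^-3 mol
n(I2) = n(S2O3^2-)/2 = 9.516 × 10^-4 mol
From the 1:3 ratio, n(IO3^-) in the aliquot = 1/3 × 9.516 × 10^-4 = 3.172 × 10^-4 mol
[IO3^-] = 3.172 × 10^-4 / 0.02451 = 0.01294 mol/L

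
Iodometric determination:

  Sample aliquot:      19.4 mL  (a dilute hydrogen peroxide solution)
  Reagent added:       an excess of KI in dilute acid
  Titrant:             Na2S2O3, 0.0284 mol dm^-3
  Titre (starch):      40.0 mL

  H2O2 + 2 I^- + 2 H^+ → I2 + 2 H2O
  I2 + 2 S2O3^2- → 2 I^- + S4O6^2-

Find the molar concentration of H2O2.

0.0293 mol/L

n(S2O3^2-) = 0.0400 × 0.0284 = 1.14 × 10^-3 mol
n(I2) = n(S2O3^2-)/2 = 5.68 × 10^-4 mol
n(H2O2) in the aliquot = 5.68 × 10^-4 mol (1:1 ratio)
[H2O2] = 5.68 × 10^-4 / 0.0194 = 0.0293 mol/L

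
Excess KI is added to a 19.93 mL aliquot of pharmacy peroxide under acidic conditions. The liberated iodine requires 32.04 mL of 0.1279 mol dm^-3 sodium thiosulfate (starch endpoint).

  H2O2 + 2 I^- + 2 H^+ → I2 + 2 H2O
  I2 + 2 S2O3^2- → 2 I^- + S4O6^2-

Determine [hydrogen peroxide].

0.1028 mol/L

n(S2O3^2-) = 0.03204 × 0.1279 = 4.098 × 10^-3 mol
n(I2) = n(S2O3^2-)/2 = 2.049 × 10^-3 mol
n(H2O2) in the aliquot = 2.049 × 10^-3 mol (1:1 ratio)
[H2O2] = 2.049 × 10^-3 / 0.01993 = 0.1028 mol/L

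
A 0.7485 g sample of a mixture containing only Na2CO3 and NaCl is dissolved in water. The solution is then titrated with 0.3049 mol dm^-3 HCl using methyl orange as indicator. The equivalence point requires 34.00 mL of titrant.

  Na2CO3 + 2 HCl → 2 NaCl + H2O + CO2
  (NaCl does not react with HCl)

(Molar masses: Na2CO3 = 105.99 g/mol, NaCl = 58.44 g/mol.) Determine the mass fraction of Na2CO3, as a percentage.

n(HCl) = 0.03400 × 0.3049 = 0.01037 mol
Let x = n(Na2CO3), y = n(NaCl).
Titrant: 2x = 0.01037;  mass: 105.99x + 58.44y = 0.7485
Solving, x = 5.183 × 10^-3 mol, y = 3.407 × 10^-3 mol
mass of Na2CO3 = 5.183 × 10^-3 × 105.99 = 0.5494 g
% Na2CO3 = 0.5494 / 0.7485 × 100 = 73.40 %

73.40 %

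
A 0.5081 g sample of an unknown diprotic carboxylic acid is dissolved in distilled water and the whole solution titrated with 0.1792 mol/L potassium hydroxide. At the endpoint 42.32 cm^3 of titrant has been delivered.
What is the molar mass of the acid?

134.0 g/mol

n(KOH) = 0.04232 L × 0.1792 mol/L = 7.584 × 10^-3 mol
From the 1:2 ratio, n(H2A) = 1/2 × 7.584 × 10^-3 = 3.792 × 10^-3 mol
M = m / n = 0.5081 g / 3.792 × 10^-3 mol = 134.0 g/mol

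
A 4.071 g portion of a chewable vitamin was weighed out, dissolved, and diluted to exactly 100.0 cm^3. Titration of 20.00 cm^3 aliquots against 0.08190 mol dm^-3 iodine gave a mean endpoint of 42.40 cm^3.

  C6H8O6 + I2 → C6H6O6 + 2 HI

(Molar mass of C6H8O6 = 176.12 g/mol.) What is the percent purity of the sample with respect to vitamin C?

75.12 %

n(I2) per titration = 0.04240 × 0.08190 = 3.473 × 10^-3 mol
n(C6H8O6) in each aliquot = 3.473 × 10^-3 mol (1:1 ratio)
n(C6H8O6) in the whole flask = 3.473 × 10^-3 × 100.0/20.00 = 0.01736 mol
mass of C6H8O6 = 0.01736 × 176.12 = 3.058 g
% C6H8O6 = 3.058 / 4.071 × 100 = 75.12 %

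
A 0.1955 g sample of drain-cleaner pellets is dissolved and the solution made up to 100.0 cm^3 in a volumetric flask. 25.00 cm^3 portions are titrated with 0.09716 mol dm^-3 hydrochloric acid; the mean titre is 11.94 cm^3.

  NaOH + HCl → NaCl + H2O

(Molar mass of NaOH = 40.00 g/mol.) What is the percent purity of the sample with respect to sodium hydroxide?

n(HCl) per titration = 0.01194 × 0.09716 = 1.160 × 10^-3 mol
n(NaOH) in each aliquot = 1.160 × 10^-3 mol (1:1 ratio)
n(NaOH) in the whole flask = 1.160 × 10^-3 × 100.0/25.00 = 4.640 × 10^-3 mol
mass of NaOH = 4.640 × 10^-3 × 40.00 = 0.1856 g
% NaOH = 0.1856 / 0.1955 × 100 = 94.94 %

94.94 %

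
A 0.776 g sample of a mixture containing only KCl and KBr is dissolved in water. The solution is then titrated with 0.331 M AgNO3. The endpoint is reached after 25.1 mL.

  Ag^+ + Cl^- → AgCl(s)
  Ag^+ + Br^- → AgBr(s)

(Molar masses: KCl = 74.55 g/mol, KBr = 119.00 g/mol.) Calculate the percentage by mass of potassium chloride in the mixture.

n(AgNO3) = 0.0251 × 0.331 = 8.31 × 10^-3 mol
Let x = n(KCl), y = n(KBr).
Titrant: 1x + 1y = 8.31 × 10^-3;  mass: 74.55x + 119.00y = 0.776
Solving, x = 4.78 × 10^-3 mol, y = 3.52 × 10^-3 mol
mass of KCl = 4.78 × 10^-3 × 74.55 = 0.357 g
% KCl = 0.357 / 0.776 × 100 = 46.0 %

46.0 %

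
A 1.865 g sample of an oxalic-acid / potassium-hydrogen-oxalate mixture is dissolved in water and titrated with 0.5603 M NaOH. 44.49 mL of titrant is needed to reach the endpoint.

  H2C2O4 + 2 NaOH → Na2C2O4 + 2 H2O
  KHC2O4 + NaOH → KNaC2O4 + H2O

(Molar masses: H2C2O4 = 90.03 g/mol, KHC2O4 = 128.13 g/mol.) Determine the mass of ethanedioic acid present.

0.7198 g

n(NaOH) = 0.04449 × 0.5603 = 0.02493 mol
Let x = n(H2C2O4), y = n(KHC2O4).
Titrant: 2x + 1y = 0.02493;  mass: 90.03x + 128.13y = 1.865
Solving, x = 7.995 × 10^-3 mol, y = 8.938 × 10^-3 mol
mass of H2C2O4 = 7.995 × 10^-3 × 90.03 = 0.7198 g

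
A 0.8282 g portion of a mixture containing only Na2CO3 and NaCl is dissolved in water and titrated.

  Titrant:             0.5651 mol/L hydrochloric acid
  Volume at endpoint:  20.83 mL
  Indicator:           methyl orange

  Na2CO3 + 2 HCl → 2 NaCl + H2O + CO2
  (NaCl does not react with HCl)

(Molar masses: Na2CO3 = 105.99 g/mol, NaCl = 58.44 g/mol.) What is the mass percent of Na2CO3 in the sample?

n(HCl) = 0.02083 × 0.5651 = 0.01177 mol
Let x = n(Na2CO3), y = n(NaCl).
Titrant: 2x = 0.01177;  mass: 105.99x + 58.44y = 0.8282
Solving, x = 5.886 × 10^-3 mol, y = 3.498 × 10^-3 mol
mass of Na2CO3 = 5.886 × 10^-3 × 105.99 = 0.6238 g
% Na2CO3 = 0.6238 / 0.8282 × 100 = 75.32 %

75.32 %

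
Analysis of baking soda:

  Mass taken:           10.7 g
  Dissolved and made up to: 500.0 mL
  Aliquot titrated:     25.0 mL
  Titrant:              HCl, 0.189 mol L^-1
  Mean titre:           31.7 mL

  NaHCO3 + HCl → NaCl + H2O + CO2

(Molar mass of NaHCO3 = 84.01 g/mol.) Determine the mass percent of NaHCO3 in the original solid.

94.1 %

n(HCl) per titration = 0.0317 × 0.189 = 5.99 × 10^-3 mol
n(NaHCO3) in each aliquot = 5.99 × 10^-3 mol (1:1 ratio)
n(NaHCO3) in the whole flask = 5.99 × 10^-3 × 500.0/25.0 = 0.120 mol
mass of NaHCO3 = 0.120 × 84.01 = 10.1 g
% NaHCO3 = 10.1 / 10.7 × 100 = 94.1 %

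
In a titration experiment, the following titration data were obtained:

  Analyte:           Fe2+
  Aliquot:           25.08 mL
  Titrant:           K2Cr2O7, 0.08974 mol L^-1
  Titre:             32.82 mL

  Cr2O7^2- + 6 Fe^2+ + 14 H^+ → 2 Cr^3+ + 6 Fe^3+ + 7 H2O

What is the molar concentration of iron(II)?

n(K2Cr2O7) = 0.03282 L × 0.08974 mol/L = 2.945 × 10^-3 mol
From the 6:1 mole ratio, n(Fe2+) = 6/1 × 2.945 × 10^-3 = 0.01767 mol
[Fe2+] = 0.01767 mol / 0.02508 L = 0.7046 mol/L

0.7046 mol/L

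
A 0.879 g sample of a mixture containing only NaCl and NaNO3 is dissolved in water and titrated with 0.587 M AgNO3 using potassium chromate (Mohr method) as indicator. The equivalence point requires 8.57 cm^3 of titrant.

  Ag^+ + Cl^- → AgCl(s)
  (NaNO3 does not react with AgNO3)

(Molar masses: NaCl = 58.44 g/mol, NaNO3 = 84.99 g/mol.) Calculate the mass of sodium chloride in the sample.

0.294 g

n(AgNO3) = 0.00857 × 0.587 = 5.03 × 10^-3 mol
Let x = n(NaCl), y = n(NaNO3).
Titrant: 1x = 5.03 × 10^-3;  mass: 58.44x + 84.99y = 0.879
Solving, x = 5.03 × 10^-3 mol, y = 6.88 × 10^-3 mol
mass of NaCl = 5.03 × 10^-3 × 58.44 = 0.294 g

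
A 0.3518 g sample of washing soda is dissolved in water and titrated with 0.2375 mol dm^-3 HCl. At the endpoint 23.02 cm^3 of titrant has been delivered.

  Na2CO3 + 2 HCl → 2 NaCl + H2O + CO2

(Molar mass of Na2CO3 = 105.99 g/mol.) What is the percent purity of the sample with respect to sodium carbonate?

n(HCl) = 0.02302 L × 0.2375 mol/L = 5.467 × 10^-3 mol
From the 1:2 ratio, n(Na2CO3) = 1/2 × 5.467 × 10^-3 = 2.734 × 10^-3 mol
mass of Na2CO3 = 2.734 × 10^-3 × 105.99 g/mol = 0.2897 g
% Na2CO3 = 0.2897 / 0.3518 × 100 = 82.36 %

82.36 %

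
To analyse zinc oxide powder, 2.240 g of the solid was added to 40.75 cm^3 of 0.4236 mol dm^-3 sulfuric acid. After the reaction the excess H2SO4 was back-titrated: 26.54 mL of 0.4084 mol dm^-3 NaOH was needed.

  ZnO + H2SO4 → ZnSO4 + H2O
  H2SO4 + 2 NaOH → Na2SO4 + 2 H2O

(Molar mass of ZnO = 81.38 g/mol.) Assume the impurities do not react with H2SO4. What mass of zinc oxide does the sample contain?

0.9637 g

n(H2SO4) added = 0.04075 × 0.4236 = 0.01726 mol
n(NaOH) used in back-titration = 0.02654 × 0.4084 = 0.01084 mol
From the 1:2 ratio, n(H2SO4) left over = 1/2 × 0.01084 = 5.419 × 10^-3 mol
n(H2SO4) consumed by analyte = 0.01726 − 5.419 × 10^-3 = 0.01184 mol
n(ZnO) = 0.01184 mol (1:1 ratio)
mass of ZnO = 0.01184 × 81.38 = 0.9637 g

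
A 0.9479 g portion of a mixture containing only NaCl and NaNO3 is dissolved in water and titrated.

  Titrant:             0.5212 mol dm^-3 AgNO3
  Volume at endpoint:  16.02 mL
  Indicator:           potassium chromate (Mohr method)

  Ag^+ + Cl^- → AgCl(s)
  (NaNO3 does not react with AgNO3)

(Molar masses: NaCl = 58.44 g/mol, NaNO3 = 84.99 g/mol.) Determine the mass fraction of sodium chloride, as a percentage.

n(AgNO3) = 0.01602 × 0.5212 = 8.350 × 10^-3 mol
Let x = n(NaCl), y = n(NaNO3).
Titrant: 1x = 8.350 × 10^-3;  mass: 58.44x + 84.99y = 0.9479
Solving, x = 8.350 × 10^-3 mol, y = 5.412 × 10^-3 mol
mass of NaCl = 8.350 × 10^-3 × 58.44 = 0.4880 g
% NaCl = 0.4880 / 0.9479 × 100 = 51.48 %

51.48 %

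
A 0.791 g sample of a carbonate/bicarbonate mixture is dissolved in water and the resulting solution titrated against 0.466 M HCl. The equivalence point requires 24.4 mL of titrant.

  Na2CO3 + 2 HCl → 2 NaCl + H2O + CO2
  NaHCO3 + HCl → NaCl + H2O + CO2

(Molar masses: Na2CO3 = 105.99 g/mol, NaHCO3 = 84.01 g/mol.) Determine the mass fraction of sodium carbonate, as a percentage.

35.5 %

n(HCl) = 0.0244 × 0.466 = 0.0114 mol
Let x = n(Na2CO3), y = n(NaHCO3).
Titrant: 2x + 1y = 0.0114;  mass: 105.99x + 84.01y = 0.791
Solving, x = 2.65 × 10^-3 mol, y = 6.08 × 10^-3 mol
mass of Na2CO3 = 2.65 × 10^-3 × 105.99 = 0.281 g
% Na2CO3 = 0.281 / 0.791 × 100 = 35.5 %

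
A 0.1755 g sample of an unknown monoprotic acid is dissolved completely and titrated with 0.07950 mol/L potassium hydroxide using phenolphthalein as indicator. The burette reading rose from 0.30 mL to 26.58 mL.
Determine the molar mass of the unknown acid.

n(KOH) = 0.02628 L × 0.07950 mol/L = 2.089 × 10^-3 mol
n(HA) = 2.089 × 10^-3 mol (1:1 ratio)
M = m / n = 0.1755 g / 2.089 × 10^-3 mol = 84.00 g/mol

84.00 g/mol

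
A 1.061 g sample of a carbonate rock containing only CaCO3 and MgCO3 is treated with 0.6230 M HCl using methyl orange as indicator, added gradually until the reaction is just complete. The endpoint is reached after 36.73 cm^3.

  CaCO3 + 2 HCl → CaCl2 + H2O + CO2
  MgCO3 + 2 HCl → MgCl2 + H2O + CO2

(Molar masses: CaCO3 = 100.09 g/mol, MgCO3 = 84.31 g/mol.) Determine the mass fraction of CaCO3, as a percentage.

57.62 %

n(HCl) = 0.03673 × 0.6230 = 0.02288 mol
Let x = n(CaCO3), y = n(MgCO3).
Titrant: 2x + 2y = 0.02288;  mass: 100.09x + 84.31y = 1.061
Solving, x = 6.107 × 10^-3 mol, y = 5.334 × 10^-3 mol
mass of CaCO3 = 6.107 × 10^-3 × 100.09 = 0.6113 g
% CaCO3 = 0.6113 / 1.061 × 100 = 57.62 %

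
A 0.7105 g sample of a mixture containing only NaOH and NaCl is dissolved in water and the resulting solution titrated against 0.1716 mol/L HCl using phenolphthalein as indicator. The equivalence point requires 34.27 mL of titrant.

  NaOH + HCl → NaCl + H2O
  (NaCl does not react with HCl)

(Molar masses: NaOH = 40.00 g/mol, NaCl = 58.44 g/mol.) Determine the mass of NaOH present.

0.2352 g

n(HCl) = 0.03427 × 0.1716 = 5.881 × 10^-3 mol
Let x = n(NaOH), y = n(NaCl).
Titrant: 1x = 5.881 × 10^-3;  mass: 40.00x + 58.44y = 0.7105
Solving, x = 5.881 × 10^-3 mol, y = 8.133 × 10^-3 mol
mass of NaOH = 5.881 × 10^-3 × 40.00 = 0.2352 g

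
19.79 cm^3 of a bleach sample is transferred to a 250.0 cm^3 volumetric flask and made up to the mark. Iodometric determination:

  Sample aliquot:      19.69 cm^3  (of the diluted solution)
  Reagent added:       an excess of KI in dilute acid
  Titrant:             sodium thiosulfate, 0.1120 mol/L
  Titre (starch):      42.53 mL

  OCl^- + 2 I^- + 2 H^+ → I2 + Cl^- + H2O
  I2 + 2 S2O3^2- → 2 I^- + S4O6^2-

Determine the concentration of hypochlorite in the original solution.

n(S2O3^2-) = 0.04253 × 0.1120 = 4.763 × 10^-3 mol
n(I2) = n(S2O3^2-)/2 = 2.382 × 10^-3 mol
n(OCl^-) in the aliquot = 2.382 × 10^-3 mol (1:1 ratio)
[OCl^-]_dilute = 2.382 × 10^-3 / 0.01969 = 0.1210 mol/L
[OCl^-]_original = 0.1210 × 250.0/19.79 = 1.528 mol/L

1.528 mol/L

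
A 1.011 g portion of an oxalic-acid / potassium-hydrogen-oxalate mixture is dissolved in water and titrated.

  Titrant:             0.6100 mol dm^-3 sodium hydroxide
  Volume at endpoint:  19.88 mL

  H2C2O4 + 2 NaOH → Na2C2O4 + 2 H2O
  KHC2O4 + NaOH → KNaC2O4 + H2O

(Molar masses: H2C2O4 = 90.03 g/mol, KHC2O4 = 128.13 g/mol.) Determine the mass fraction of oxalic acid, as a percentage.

n(NaOH) = 0.01988 × 0.6100 = 0.01213 mol
Let x = n(H2C2O4), y = n(KHC2O4).
Titrant: 2x + 1y = 0.01213;  mass: 90.03x + 128.13y = 1.011
Solving, x = 3.265 × 10^-3 mol, y = 5.596 × 10^-3 mol
mass of H2C2O4 = 3.265 × 10^-3 × 90.03 = 0.2940 g
% H2C2O4 = 0.2940 / 1.011 × 100 = 29.08 %

29.08 %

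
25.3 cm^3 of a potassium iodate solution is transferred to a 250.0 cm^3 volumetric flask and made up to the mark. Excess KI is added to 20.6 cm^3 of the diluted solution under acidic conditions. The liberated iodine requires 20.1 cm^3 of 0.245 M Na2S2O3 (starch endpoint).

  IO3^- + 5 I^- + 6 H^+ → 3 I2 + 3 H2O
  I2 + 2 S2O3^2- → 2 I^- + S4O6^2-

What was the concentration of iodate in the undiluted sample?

n(S2O3^2-) = 0.0201 × 0.245 = 4.92 × 10^-3 mol
n(I2) = n(S2O3^2-)/2 = 2.46 × 10^-3 mol
From the 1:3 ratio, n(IO3^-) in the aliquot = 1/3 × 2.46 × 10^-3 = 8.21 × 10^-4 mol
[IO3^-]_dilute = 8.21 × 10^-4 / 0.0206 = 0.0398 mol/L
[IO3^-]_original = 0.0398 × 250.0/25.3 = 0.394 mol/L

0.394 M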